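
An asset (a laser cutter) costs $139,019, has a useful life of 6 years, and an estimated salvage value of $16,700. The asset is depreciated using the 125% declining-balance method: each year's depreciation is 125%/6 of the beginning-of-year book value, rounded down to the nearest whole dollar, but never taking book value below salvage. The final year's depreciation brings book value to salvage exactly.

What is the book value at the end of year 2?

$87,129

Depreciable base = $139,019 − $16,700 = $122,319.
Year 1: ⌊$139,019 × 125%/6⌋ = $28,962. Book value $110,057.
Year 2: ⌊$110,057 × 125%/6⌋ = $22,928. Book value $87,129.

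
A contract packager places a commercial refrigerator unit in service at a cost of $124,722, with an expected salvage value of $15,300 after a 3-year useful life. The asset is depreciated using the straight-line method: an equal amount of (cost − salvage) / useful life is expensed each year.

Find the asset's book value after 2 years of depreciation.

Depreciable base = $124,722 − $15,300 = $109,422.
Annual expense = $109,422 / 3 = $36,474.
End of year 1: book value $88,248.
End of year 2: book value $51,774.

$51,774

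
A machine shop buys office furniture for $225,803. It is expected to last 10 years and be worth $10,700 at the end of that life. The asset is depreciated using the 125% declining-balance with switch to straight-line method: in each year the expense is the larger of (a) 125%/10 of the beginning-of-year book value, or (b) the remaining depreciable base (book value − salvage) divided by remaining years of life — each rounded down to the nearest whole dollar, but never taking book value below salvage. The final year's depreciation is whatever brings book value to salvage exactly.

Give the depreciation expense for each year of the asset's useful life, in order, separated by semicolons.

$28,225; $24,697; $21,610; $20,081; $20,081; $20,081; $20,082; $20,082; $20,082; $20,082

Depreciable base = $225,803 − $10,700 = $215,103.
Year 1: DB = ⌊$225,803 × 125%/10⌋ = $28,225; SL = ⌊$215,103/10⌋ = $21,510 → take DB $28,225. Book value $197,578.
Year 2: DB = ⌊$197,578 × 125%/10⌋ = $24,697; SL = ⌊$186,878/9⌋ = $20,764 → take DB $24,697. Book value $172,881.
Year 3: DB = ⌊$172,881 × 125%/10⌋ = $21,610; SL = ⌊$162,181/8⌋ = $20,272 → take DB $21,610. Book value $151,271.
Year 4: DB = ⌊$151,271 × 125%/10⌋ = $18,908; SL = ⌊$140,571/7⌋ = $20,081 → take SL $20,081. Book value $131,190.
Year 5: DB = ⌊$131,190 × 125%/10⌋ = $16,398; SL = ⌊$120,490/6⌋ = $20,081 → take SL $20,081. Book value $111,109.
Year 6: DB = ⌊$111,109 × 125%/10⌋ = $13,888; SL = ⌊$100,409/5⌋ = $20,081 → take SL $20,081. Book value $91,028.
Year 7: DB = ⌊$91,028 × 125%/10⌋ = $11,378; SL = ⌊$80,328/4⌋ = $20,082 → take SL $20,082. Book value $70,946.
Year 8: DB = ⌊$70,946 × 125%/10⌋ = $8,868; SL = ⌊$60,246/3⌋ = $20,082 → take SL $20,082. Book value $50,864.
Year 9: DB = ⌊$50,864 × 125%/10⌋ = $6,358; SL = ⌊$40,164/2⌋ = $20,082 → take SL $20,082. Book value $30,782.
Year 10 (final): $30,782 − $10,700 = $20,082. Book value $10,700.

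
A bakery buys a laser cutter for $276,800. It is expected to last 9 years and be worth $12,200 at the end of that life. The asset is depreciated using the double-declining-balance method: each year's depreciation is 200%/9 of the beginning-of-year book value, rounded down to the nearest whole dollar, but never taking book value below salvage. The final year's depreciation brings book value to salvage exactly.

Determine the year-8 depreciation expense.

Depreciable base = $276,800 − $12,200 = $264,600.
Year 1: ⌊$276,800 × 200%/9⌋ = $61,511. Book value $215,289.
Year 2: ⌊$215,289 × 200%/9⌋ = $47,842. Book value $167,447.
Year 3: ⌊$167,447 × 200%/9⌋ = $37,210. Book value $130,237.
Year 4: ⌊$130,237 × 200%/9⌋ = $28,941. Book value $101,296.
Year 5: ⌊$101,296 × 200%/9⌋ = $22,510. Book value $78,786.
Year 6: ⌊$78,786 × 200%/9⌋ = $17,508. Book value $61,278.
Year 7: ⌊$61,278 × 200%/9⌋ = $13,617. Book value $47,661.
Year 8: ⌊$47,661 × 200%/9⌋ = $10,591. Book value $37,070.

$10,591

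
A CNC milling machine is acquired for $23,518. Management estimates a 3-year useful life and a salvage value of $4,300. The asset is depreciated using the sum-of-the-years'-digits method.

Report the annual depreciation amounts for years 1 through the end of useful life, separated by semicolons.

Depreciable base = $23,518 − $4,300 = $19,218.
Sum of the years' digits = 3+2+1 = 6.
Year 1: $19,218 × 3/6 = $9,609. Book value $13,909.
Year 2: $19,218 × 2/6 = $6,406. Book value $7,503.
Year 3: $19,218 × 1/6 = $3,203. Book value $4,300.

$9,609; $6,406; $3,203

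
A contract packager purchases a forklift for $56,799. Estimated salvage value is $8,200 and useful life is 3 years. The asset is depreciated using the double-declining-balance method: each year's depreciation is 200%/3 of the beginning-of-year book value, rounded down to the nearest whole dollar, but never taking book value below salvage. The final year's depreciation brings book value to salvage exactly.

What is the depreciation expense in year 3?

Depreciable base = $56,799 − $8,200 = $48,599.
Year 1: ⌊$56,799 × 200%/3⌋ = $37,866. Book value $18,933.
Year 2: ⌊$18,933 × 200%/3⌋ = $12,622, capped at $10,733. Book value $8,200.
Year 3 (final): $8,200 − $8,200 = $0. Book value $8,200.

$0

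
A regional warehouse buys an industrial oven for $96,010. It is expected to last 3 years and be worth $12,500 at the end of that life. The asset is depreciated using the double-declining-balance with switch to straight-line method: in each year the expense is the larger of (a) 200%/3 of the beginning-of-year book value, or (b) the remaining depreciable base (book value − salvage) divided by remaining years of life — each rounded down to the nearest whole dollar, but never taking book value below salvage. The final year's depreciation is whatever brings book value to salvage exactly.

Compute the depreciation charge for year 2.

Depreciable base = $96,010 − $12,500 = $83,510.
Year 1: DB = ⌊$96,010 × 200%/3⌋ = $64,006; SL = ⌊$83,510/3⌋ = $27,836 → take DB $64,006. Book value $32,004.
Year 2: DB = ⌊$32,004 × 200%/3⌋ = $21,336; SL = ⌊$19,504/2⌋ = $9,752 → take DB $21,336, capped at $19,504. Book value $12,500.

$19,504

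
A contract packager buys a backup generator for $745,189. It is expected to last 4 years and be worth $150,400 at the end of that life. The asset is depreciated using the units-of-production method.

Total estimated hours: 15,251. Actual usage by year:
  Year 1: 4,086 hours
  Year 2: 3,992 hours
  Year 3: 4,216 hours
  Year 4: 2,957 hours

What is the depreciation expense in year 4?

Depreciable base = $745,189 − $150,400 = $594,789.
Rate = $594,789 / 15,251 hours = $39 per hour.
Year 1: 4,086 × $39 = $159,354. Book value $585,835.
Year 2: 3,992 × $39 = $155,688. Book value $430,147.
Year 3: 4,216 × $39 = $164,424. Book value $265,723.
Year 4: 2,957 × $39 = $115,323. Book value $150,400.

$115,323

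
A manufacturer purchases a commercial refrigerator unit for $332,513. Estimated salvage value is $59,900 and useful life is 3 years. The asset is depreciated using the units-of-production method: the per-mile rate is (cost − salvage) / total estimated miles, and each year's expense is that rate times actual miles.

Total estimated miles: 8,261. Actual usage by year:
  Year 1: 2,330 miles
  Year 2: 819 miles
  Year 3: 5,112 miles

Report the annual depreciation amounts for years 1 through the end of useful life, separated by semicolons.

Depreciable base = $332,513 − $59,900 = $272,613.
Rate = $272,613 / 8,261 miles = $33 per mile.
Year 1: 2,330 × $33 = $76,890. Book value $255,623.
Year 2: 819 × $33 = $27,027. Book value $228,596.
Year 3: 5,112 × $33 = $168,696. Book value $59,900.

$76,890; $27,027; $168,696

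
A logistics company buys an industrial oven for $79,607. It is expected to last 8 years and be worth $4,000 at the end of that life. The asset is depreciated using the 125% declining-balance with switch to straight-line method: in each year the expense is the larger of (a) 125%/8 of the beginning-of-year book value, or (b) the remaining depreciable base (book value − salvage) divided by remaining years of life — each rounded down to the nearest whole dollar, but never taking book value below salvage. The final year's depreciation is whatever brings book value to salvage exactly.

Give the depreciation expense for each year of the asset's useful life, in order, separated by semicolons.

$12,438; $10,495; $8,855; $8,763; $8,764; $8,764; $8,764; $8,764

Depreciable base = $79,607 − $4,000 = $75,607.
Year 1: DB = ⌊$79,607 × 125%/8⌋ = $12,438; SL = ⌊$75,607/8⌋ = $9,450 → take DB $12,438. Book value $67,169.
Year 2: DB = ⌊$67,169 × 125%/8⌋ = $10,495; SL = ⌊$63,169/7⌋ = $9,024 → take DB $10,495. Book value $56,674.
Year 3: DB = ⌊$56,674 × 125%/8⌋ = $8,855; SL = ⌊$52,674/6⌋ = $8,779 → take DB $8,855. Book value $47,819.
Year 4: DB = ⌊$47,819 × 125%/8⌋ = $7,471; SL = ⌊$43,819/5⌋ = $8,763 → take SL $8,763. Book value $39,056.
Year 5: DB = ⌊$39,056 × 125%/8⌋ = $6,102; SL = ⌊$35,056/4⌋ = $8,764 → take SL $8,764. Book value $30,292.
Year 6: DB = ⌊$30,292 × 125%/8⌋ = $4,733; SL = ⌊$26,292/3⌋ = $8,764 → take SL $8,764. Book value $21,528.
Year 7: DB = ⌊$21,528 × 125%/8⌋ = $3,363; SL = ⌊$17,528/2⌋ = $8,764 → take SL $8,764. Book value $12,764.
Year 8 (final): $12,764 − $4,000 = $8,764. Book value $4,000.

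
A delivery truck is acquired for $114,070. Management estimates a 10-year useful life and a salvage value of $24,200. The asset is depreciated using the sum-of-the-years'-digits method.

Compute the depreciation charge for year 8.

$4,902

Depreciable base = $114,070 − $24,200 = $89,870.
Sum of the years' digits = 10+9+8+7+6+5+4+3+2+1 = 55.
Year 1: $89,870 × 10/55 = $16,340. Book value $97,730.
Year 2: $89,870 × 9/55 = $14,706. Book value $83,024.
Year 3: $89,870 × 8/55 = $13,072. Book value $69,952.
Year 4: $89,870 × 7/55 = $11,438. Book value $58,514.
Year 5: $89,870 × 6/55 = $9,804. Book value $48,710.
Year 6: $89,870 × 5/55 = $8,170. Book value $40,540.
Year 7: $89,870 × 4/55 = $6,536. Book value $34,004.
Year 8: $89,870 × 3/55 = $4,902. Book value $29,102.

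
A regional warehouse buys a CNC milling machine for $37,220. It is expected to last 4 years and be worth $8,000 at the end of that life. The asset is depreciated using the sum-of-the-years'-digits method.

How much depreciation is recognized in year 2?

$8,766

Depreciable base = $37,220 − $8,000 = $29,220.
Sum of the years' digits = 4+3+2+1 = 10.
Year 1: $29,220 × 4/10 = $11,688. Book value $25,532.
Year 2: $29,220 × 3/10 = $8,766. Book value $16,766.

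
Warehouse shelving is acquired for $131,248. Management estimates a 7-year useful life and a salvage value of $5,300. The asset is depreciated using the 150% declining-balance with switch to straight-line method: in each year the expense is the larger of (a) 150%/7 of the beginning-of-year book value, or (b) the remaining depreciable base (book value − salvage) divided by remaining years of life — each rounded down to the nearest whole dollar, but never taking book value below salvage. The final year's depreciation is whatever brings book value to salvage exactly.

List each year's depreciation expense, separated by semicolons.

Depreciable base = $131,248 − $5,300 = $125,948.
Year 1: DB = ⌊$131,248 × 150%/7⌋ = $28,124; SL = ⌊$125,948/7⌋ = $17,992 → take DB $28,124. Book value $103,124.
Year 2: DB = ⌊$103,124 × 150%/7⌋ = $22,098; SL = ⌊$97,824/6⌋ = $16,304 → take DB $22,098. Book value $81,026.
Year 3: DB = ⌊$81,026 × 150%/7⌋ = $17,362; SL = ⌊$75,726/5⌋ = $15,145 → take DB $17,362. Book value $63,664.
Year 4: DB = ⌊$63,664 × 150%/7⌋ = $13,642; SL = ⌊$58,364/4⌋ = $14,591 → take SL $14,591. Book value $49,073.
Year 5: DB = ⌊$49,073 × 150%/7⌋ = $10,515; SL = ⌊$43,773/3⌋ = $14,591 → take SL $14,591. Book value $34,482.
Year 6: DB = ⌊$34,482 × 150%/7⌋ = $7,389; SL = ⌊$29,182/2⌋ = $14,591 → take SL $14,591. Book value $19,891.
Year 7 (final): $19,891 − $5,300 = $14,591. Book value $5,300.

$28,124; $22,098; $17,362; $14,591; $14,591; $14,591; $14,591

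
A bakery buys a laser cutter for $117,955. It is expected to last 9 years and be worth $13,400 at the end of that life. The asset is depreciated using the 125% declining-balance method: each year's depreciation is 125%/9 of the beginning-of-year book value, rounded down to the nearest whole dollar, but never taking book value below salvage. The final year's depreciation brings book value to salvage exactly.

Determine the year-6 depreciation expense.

Depreciable base = $117,955 − $13,400 = $104,555.
Year 1: ⌊$117,955 × 125%/9⌋ = $16,382. Book value $101,573.
Year 2: ⌊$101,573 × 125%/9⌋ = $14,107. Book value $87,466.
Year 3: ⌊$87,466 × 125%/9⌋ = $12,148. Book value $75,318.
Year 4: ⌊$75,318 × 125%/9⌋ = $10,460. Book value $64,858.
Year 5: ⌊$64,858 × 125%/9⌋ = $9,008. Book value $55,850.
Year 6: ⌊$55,850 × 125%/9⌋ = $7,756. Book value $48,094.

$7,756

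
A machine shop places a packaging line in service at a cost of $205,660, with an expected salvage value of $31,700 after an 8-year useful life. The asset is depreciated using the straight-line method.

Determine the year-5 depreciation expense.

$21,745

Depreciable base = $205,660 − $31,700 = $173,960.
Annual expense = $173,960 / 8 = $21,745.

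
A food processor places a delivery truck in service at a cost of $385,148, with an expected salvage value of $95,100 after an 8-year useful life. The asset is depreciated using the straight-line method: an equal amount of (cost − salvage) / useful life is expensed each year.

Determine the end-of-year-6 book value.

$167,612

Depreciable base = $385,148 − $95,100 = $290,048.
Annual expense = $290,048 / 8 = $36,256.
End of year 1: book value $348,892.
End of year 2: book value $312,636.
End of year 3: book value $276,380.
End of year 4: book value $240,124.
End of year 5: book value $203,868.
End of year 6: book value $167,612.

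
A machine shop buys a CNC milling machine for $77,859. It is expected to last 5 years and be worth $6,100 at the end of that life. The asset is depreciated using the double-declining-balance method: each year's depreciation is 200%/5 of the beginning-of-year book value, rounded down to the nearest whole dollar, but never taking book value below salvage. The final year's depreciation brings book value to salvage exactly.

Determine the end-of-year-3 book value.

Depreciable base = $77,859 − $6,100 = $71,759.
Year 1: ⌊$77,859 × 200%/5⌋ = $31,143. Book value $46,716.
Year 2: ⌊$46,716 × 200%/5⌋ = $18,686. Book value $28,030.
Year 3: ⌊$28,030 × 200%/5⌋ = $11,212. Book value $16,818.

$16,818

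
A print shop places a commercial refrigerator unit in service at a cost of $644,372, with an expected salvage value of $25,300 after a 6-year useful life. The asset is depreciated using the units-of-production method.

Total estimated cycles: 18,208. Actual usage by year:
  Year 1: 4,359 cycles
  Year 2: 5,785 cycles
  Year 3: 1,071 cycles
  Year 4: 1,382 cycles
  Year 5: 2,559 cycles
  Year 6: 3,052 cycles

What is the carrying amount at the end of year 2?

Depreciable base = $644,372 − $25,300 = $619,072.
Rate = $619,072 / 18,208 cycles = $34 per cycle.
Year 1: 4,359 × $34 = $148,206. Book value $496,166.
Year 2: 5,785 × $34 = $196,690. Book value $299,476.

$299,476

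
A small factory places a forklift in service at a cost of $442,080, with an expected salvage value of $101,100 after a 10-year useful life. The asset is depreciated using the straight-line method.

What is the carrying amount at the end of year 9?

$135,198

Depreciable base = $442,080 − $101,100 = $340,980.
Annual expense = $340,980 / 10 = $34,098.
End of year 1: book value $407,982.
End of year 2: book value $373,884.
End of year 3: book value $339,786.
End of year 4: book value $305,688.
End of year 5: book value $271,590.
End of year 6: book value $237,492.
End of year 7: book value $203,394.
End of year 8: book value $169,296.
End of year 9: book value $135,198.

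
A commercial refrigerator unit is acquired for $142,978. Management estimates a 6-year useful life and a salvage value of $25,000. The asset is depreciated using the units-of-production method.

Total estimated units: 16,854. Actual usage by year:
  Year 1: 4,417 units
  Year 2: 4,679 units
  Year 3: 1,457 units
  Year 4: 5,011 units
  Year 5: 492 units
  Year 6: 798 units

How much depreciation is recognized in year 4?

$35,077

Depreciable base = $142,978 − $25,000 = $117,978.
Rate = $117,978 / 16,854 units = $7 per unit.
Year 1: 4,417 × $7 = $30,919. Book value $112,059.
Year 2: 4,679 × $7 = $32,753. Book value $79,306.
Year 3: 1,457 × $7 = $10,199. Book value $69,107.
Year 4: 5,011 × $7 = $35,077. Book value $34,030.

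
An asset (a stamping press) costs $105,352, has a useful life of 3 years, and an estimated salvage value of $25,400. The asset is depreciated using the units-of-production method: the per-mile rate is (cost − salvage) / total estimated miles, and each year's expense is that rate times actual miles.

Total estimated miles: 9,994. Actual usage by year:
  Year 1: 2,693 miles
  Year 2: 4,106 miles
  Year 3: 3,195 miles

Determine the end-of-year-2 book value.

Depreciable base = $105,352 − $25,400 = $79,952.
Rate = $79,952 / 9,994 miles = $8 per mile.
Year 1: 2,693 × $8 = $21,544. Book value $83,808.
Year 2: 4,106 × $8 = $32,848. Book value $50,960.

$50,960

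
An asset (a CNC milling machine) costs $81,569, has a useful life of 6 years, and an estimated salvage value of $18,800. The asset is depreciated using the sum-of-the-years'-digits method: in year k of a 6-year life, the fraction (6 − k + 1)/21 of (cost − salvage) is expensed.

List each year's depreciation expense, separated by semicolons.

Depreciable base = $81,569 − $18,800 = $62,769.
Sum of the years' digits = 6+5+4+3+2+1 = 21.
Year 1: $62,769 × 6/21 = $17,934. Book value $63,635.
Year 2: $62,769 × 5/21 = $14,945. Book value $48,690.
Year 3: $62,769 × 4/21 = $11,956. Book value $36,734.
Year 4: $62,769 × 3/21 = $8,967. Book value $27,767.
Year 5: $62,769 × 2/21 = $5,978. Book value $21,789.
Year 6: $62,769 × 1/21 = $2,989. Book value $18,800.

$17,934; $14,945; $11,956; $8,967; $5,978; $2,989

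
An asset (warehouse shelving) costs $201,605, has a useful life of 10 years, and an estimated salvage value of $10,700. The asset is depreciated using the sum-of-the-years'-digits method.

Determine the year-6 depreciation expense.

$17,355

Depreciable base = $201,605 − $10,700 = $190,905.
Sum of the years' digits = 10+9+8+7+6+5+4+3+2+1 = 55.
Year 1: $190,905 × 10/55 = $34,710. Book value $166,895.
Year 2: $190,905 × 9/55 = $31,239. Book value $135,656.
Year 3: $190,905 × 8/55 = $27,768. Book value $107,888.
Year 4: $190,905 × 7/55 = $24,297. Book value $83,591.
Year 5: $190,905 × 6/55 = $20,826. Book value $62,765.
Year 6: $190,905 × 5/55 = $17,355. Book value $45,410.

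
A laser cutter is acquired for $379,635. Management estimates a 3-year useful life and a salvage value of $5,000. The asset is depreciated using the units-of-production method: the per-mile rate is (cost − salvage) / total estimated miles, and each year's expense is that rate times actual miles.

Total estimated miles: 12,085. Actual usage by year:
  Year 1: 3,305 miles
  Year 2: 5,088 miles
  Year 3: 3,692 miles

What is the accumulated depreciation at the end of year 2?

Depreciable base = $379,635 − $5,000 = $374,635.
Rate = $374,635 / 12,085 miles = $31 per mile.
Year 1: 3,305 × $31 = $102,455. Book value $277,180.
Year 2: 5,088 × $31 = $157,728. Book value $119,452.
Accumulated through year 2 = $379,635 − $119,452 = $260,183.

$260,183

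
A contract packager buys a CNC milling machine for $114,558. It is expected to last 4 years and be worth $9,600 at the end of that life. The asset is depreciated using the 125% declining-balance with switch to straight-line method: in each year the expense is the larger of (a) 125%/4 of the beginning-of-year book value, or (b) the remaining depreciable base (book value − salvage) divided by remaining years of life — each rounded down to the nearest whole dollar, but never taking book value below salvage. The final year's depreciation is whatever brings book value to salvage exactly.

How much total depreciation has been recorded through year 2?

Depreciable base = $114,558 − $9,600 = $104,958.
Year 1: DB = ⌊$114,558 × 125%/4⌋ = $35,799; SL = ⌊$104,958/4⌋ = $26,239 → take DB $35,799. Book value $78,759.
Year 2: DB = ⌊$78,759 × 125%/4⌋ = $24,612; SL = ⌊$69,159/3⌋ = $23,053 → take DB $24,612. Book value $54,147.
Accumulated through year 2 = $114,558 − $54,147 = $60,411.

$60,411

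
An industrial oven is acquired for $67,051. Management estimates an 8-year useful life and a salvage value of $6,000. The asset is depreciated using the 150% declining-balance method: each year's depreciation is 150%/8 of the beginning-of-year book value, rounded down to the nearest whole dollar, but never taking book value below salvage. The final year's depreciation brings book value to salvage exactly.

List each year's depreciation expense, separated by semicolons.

Depreciable base = $67,051 − $6,000 = $61,051.
Year 1: ⌊$67,051 × 150%/8⌋ = $12,572. Book value $54,479.
Year 2: ⌊$54,479 × 150%/8⌋ = $10,214. Book value $44,265.
Year 3: ⌊$44,265 × 150%/8⌋ = $8,299. Book value $35,966.
Year 4: ⌊$35,966 × 150%/8⌋ = $6,743. Book value $29,223.
Year 5: ⌊$29,223 × 150%/8⌋ = $5,479. Book value $23,744.
Year 6: ⌊$23,744 × 150%/8⌋ = $4,452. Book value $19,292.
Year 7: ⌊$19,292 × 150%/8⌋ = $3,617. Book value $15,675.
Year 8 (final): $15,675 − $6,000 = $9,675. Book value $6,000.

$12,572; $10,214; $8,299; $6,743; $5,479; $4,452; $3,617; $9,675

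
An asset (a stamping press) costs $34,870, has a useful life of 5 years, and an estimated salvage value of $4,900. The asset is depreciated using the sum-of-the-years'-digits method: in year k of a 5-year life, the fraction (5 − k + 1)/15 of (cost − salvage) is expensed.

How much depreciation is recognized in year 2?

Depreciable base = $34,870 − $4,900 = $29,970.
Sum of the years' digits = 5+4+3+2+1 = 15.
Year 1: $29,970 × 5/15 = $9,990. Book value $24,880.
Year 2: $29,970 × 4/15 = $7,992. Book value $16,888.

$7,992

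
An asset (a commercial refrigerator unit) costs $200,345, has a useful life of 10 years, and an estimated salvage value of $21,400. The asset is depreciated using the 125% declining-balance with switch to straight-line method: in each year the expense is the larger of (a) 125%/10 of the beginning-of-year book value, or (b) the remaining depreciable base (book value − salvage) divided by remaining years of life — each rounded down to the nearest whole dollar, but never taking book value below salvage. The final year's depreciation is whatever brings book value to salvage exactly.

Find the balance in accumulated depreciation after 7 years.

$130,924

Depreciable base = $200,345 − $21,400 = $178,945.
Year 1: DB = ⌊$200,345 × 125%/10⌋ = $25,043; SL = ⌊$178,945/10⌋ = $17,894 → take DB $25,043. Book value $175,302.
Year 2: DB = ⌊$175,302 × 125%/10⌋ = $21,912; SL = ⌊$153,902/9⌋ = $17,100 → take DB $21,912. Book value $153,390.
Year 3: DB = ⌊$153,390 × 125%/10⌋ = $19,173; SL = ⌊$131,990/8⌋ = $16,498 → take DB $19,173. Book value $134,217.
Year 4: DB = ⌊$134,217 × 125%/10⌋ = $16,777; SL = ⌊$112,817/7⌋ = $16,116 → take DB $16,777. Book value $117,440.
Year 5: DB = ⌊$117,440 × 125%/10⌋ = $14,680; SL = ⌊$96,040/6⌋ = $16,006 → take SL $16,006. Book value $101,434.
Year 6: DB = ⌊$101,434 × 125%/10⌋ = $12,679; SL = ⌊$80,034/5⌋ = $16,006 → take SL $16,006. Book value $85,428.
Year 7: DB = ⌊$85,428 × 125%/10⌋ = $10,678; SL = ⌊$64,028/4⌋ = $16,007 → take SL $16,007. Book value $69,421.
Accumulated through year 7 = $200,345 − $69,421 = $130,924.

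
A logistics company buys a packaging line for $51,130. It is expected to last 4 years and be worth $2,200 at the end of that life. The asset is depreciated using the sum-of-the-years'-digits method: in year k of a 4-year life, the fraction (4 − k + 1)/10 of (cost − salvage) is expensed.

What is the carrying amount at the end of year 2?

$16,879

Depreciable base = $51,130 − $2,200 = $48,930.
Sum of the years' digits = 4+3+2+1 = 10.
Year 1: $48,930 × 4/10 = $19,572. Book value $31,558.
Year 2: $48,930 × 3/10 = $14,679. Book value $16,879.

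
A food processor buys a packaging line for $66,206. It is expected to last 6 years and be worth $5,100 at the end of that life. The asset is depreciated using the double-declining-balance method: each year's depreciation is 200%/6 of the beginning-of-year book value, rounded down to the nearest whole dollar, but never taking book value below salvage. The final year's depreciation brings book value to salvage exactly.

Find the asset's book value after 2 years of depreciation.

Depreciable base = $66,206 − $5,100 = $61,106.
Year 1: ⌊$66,206 × 200%/6⌋ = $22,068. Book value $44,138.
Year 2: ⌊$44,138 × 200%/6⌋ = $14,712. Book value $29,426.

$29,426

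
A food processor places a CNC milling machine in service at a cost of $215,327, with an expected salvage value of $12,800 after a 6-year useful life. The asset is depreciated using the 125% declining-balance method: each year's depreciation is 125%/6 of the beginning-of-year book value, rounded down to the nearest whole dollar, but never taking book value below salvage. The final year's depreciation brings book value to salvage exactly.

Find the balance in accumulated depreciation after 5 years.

Depreciable base = $215,327 − $12,800 = $202,527.
Year 1: ⌊$215,327 × 125%/6⌋ = $44,859. Book value $170,468.
Year 2: ⌊$170,468 × 125%/6⌋ = $35,514. Book value $134,954.
Year 3: ⌊$134,954 × 125%/6⌋ = $28,115. Book value $106,839.
Year 4: ⌊$106,839 × 125%/6⌋ = $22,258. Book value $84,581.
Year 5: ⌊$84,581 × 125%/6⌋ = $17,621. Book value $66,960.
Accumulated through year 5 = $215,327 − $66,960 = $148,367.

$148,367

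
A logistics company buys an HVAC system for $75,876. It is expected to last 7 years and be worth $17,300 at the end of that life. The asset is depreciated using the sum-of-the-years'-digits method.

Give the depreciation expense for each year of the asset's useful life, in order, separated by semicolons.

$14,644; $12,552; $10,460; $8,368; $6,276; $4,184; $2,092

Depreciable base = $75,876 − $17,300 = $58,576.
Sum of the years' digits = 7+6+5+4+3+2+1 = 28.
Year 1: $58,576 × 7/28 = $14,644. Book value $61,232.
Year 2: $58,576 × 6/28 = $12,552. Book value $48,680.
Year 3: $58,576 × 5/28 = $10,460. Book value $38,220.
Year 4: $58,576 × 4/28 = $8,368. Book value $29,852.
Year 5: $58,576 × 3/28 = $6,276. Book value $23,576.
Year 6: $58,576 × 2/28 = $4,184. Book value $19,392.
Year 7: $58,576 × 1/28 = $2,092. Book value $17,300.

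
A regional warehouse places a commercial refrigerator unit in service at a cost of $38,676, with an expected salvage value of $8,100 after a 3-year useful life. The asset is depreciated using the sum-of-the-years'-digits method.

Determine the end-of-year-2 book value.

$13,196

Depreciable base = $38,676 − $8,100 = $30,576.
Sum of the years' digits = 3+2+1 = 6.
Year 1: $30,576 × 3/6 = $15,288. Book value $23,388.
Year 2: $30,576 × 2/6 = $10,192. Book value $13,196.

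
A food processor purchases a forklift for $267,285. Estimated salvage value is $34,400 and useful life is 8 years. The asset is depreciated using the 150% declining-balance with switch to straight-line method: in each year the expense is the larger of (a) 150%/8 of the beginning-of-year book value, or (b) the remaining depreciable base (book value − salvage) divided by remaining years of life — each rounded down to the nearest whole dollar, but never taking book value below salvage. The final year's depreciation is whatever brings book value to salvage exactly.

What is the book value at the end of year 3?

Depreciable base = $267,285 − $34,400 = $232,885.
Year 1: DB = ⌊$267,285 × 150%/8⌋ = $50,115; SL = ⌊$232,885/8⌋ = $29,110 → take DB $50,115. Book value $217,170.
Year 2: DB = ⌊$217,170 × 150%/8⌋ = $40,719; SL = ⌊$182,770/7⌋ = $26,110 → take DB $40,719. Book value $176,451.
Year 3: DB = ⌊$176,451 × 150%/8⌋ = $33,084; SL = ⌊$142,051/6⌋ = $23,675 → take DB $33,084. Book value $143,367.

$143,367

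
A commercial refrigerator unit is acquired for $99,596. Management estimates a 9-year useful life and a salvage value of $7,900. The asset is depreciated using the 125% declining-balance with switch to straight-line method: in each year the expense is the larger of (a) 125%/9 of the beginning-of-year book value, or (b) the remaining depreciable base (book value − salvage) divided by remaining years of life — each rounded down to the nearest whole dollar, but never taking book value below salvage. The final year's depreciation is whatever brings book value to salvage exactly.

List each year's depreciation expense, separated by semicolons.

Depreciable base = $99,596 − $7,900 = $91,696.
Year 1: DB = ⌊$99,596 × 125%/9⌋ = $13,832; SL = ⌊$91,696/9⌋ = $10,188 → take DB $13,832. Book value $85,764.
Year 2: DB = ⌊$85,764 × 125%/9⌋ = $11,911; SL = ⌊$77,864/8⌋ = $9,733 → take DB $11,911. Book value $73,853.
Year 3: DB = ⌊$73,853 × 125%/9⌋ = $10,257; SL = ⌊$65,953/7⌋ = $9,421 → take DB $10,257. Book value $63,596.
Year 4: DB = ⌊$63,596 × 125%/9⌋ = $8,832; SL = ⌊$55,696/6⌋ = $9,282 → take SL $9,282. Book value $54,314.
Year 5: DB = ⌊$54,314 × 125%/9⌋ = $7,543; SL = ⌊$46,414/5⌋ = $9,282 → take SL $9,282. Book value $45,032.
Year 6: DB = ⌊$45,032 × 125%/9⌋ = $6,254; SL = ⌊$37,132/4⌋ = $9,283 → take SL $9,283. Book value $35,749.
Year 7: DB = ⌊$35,749 × 125%/9⌋ = $4,965; SL = ⌊$27,849/3⌋ = $9,283 → take SL $9,283. Book value $26,466.
Year 8: DB = ⌊$26,466 × 125%/9⌋ = $3,675; SL = ⌊$18,566/2⌋ = $9,283 → take SL $9,283. Book value $17,183.
Year 9 (final): $17,183 − $7,900 = $9,283. Book value $7,900.

$13,832; $11,911; $10,257; $9,282; $9,282; $9,283; $9,283; $9,283; $9,283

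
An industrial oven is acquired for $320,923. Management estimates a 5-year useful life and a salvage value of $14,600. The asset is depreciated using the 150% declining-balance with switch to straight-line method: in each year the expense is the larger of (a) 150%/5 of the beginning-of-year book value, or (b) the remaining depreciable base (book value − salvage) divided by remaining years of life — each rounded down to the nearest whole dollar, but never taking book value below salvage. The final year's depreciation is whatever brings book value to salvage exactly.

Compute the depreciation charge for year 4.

Depreciable base = $320,923 − $14,600 = $306,323.
Year 1: DB = ⌊$320,923 × 150%/5⌋ = $96,276; SL = ⌊$306,323/5⌋ = $61,264 → take DB $96,276. Book value $224,647.
Year 2: DB = ⌊$224,647 × 150%/5⌋ = $67,394; SL = ⌊$210,047/4⌋ = $52,511 → take DB $67,394. Book value $157,253.
Year 3: DB = ⌊$157,253 × 150%/5⌋ = $47,175; SL = ⌊$142,653/3⌋ = $47,551 → take SL $47,551. Book value $109,702.
Year 4: DB = ⌊$109,702 × 150%/5⌋ = $32,910; SL = ⌊$95,102/2⌋ = $47,551 → take SL $47,551. Book value $62,151.

$47,551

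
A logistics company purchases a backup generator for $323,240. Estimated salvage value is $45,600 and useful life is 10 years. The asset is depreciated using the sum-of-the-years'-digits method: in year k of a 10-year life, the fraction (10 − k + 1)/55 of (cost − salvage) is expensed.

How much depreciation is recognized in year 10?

$5,048

Depreciable base = $323,240 − $45,600 = $277,640.
Sum of the years' digits = 10+9+8+7+6+5+4+3+2+1 = 55.
Year 1: $277,640 × 10/55 = $50,480. Book value $272,760.
Year 2: $277,640 × 9/55 = $45,432. Book value $227,328.
Year 3: $277,640 × 8/55 = $40,384. Book value $186,944.
Year 4: $277,640 × 7/55 = $35,336. Book value $151,608.
Year 5: $277,640 × 6/55 = $30,288. Book value $121,320.
Year 6: $277,640 × 5/55 = $25,240. Book value $96,080.
Year 7: $277,640 × 4/55 = $20,192. Book value $75,888.
Year 8: $277,640 × 3/55 = $15,144. Book value $60,744.
Year 9: $277,640 × 2/55 = $10,096. Book value $50,648.
Year 10: $277,640 × 1/55 = $5,048. Book value $45,600.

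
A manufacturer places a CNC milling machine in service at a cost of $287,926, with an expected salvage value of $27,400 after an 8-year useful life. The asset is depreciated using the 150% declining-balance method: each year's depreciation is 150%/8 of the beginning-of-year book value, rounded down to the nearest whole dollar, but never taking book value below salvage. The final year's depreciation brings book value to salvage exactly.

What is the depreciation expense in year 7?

Depreciable base = $287,926 − $27,400 = $260,526.
Year 1: ⌊$287,926 × 150%/8⌋ = $53,986. Book value $233,940.
Year 2: ⌊$233,940 × 150%/8⌋ = $43,863. Book value $190,077.
Year 3: ⌊$190,077 × 150%/8⌋ = $35,639. Book value $154,438.
Year 4: ⌊$154,438 × 150%/8⌋ = $28,957. Book value $125,481.
Year 5: ⌊$125,481 × 150%/8⌋ = $23,527. Book value $101,954.
Year 6: ⌊$101,954 × 150%/8⌋ = $19,116. Book value $82,838.
Year 7: ⌊$82,838 × 150%/8⌋ = $15,532. Book value $67,306.

$15,532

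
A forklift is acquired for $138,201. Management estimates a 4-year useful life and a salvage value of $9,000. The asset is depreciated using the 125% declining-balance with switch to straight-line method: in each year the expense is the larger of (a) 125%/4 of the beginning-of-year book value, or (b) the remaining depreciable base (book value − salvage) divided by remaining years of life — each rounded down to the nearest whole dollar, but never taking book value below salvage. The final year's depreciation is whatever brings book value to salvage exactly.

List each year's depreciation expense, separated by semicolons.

$43,187; $29,691; $28,161; $28,162

Depreciable base = $138,201 − $9,000 = $129,201.
Year 1: DB = ⌊$138,201 × 125%/4⌋ = $43,187; SL = ⌊$129,201/4⌋ = $32,300 → take DB $43,187. Book value $95,014.
Year 2: DB = ⌊$95,014 × 125%/4⌋ = $29,691; SL = ⌊$86,014/3⌋ = $28,671 → take DB $29,691. Book value $65,323.
Year 3: DB = ⌊$65,323 × 125%/4⌋ = $20,413; SL = ⌊$56,323/2⌋ = $28,161 → take SL $28,161. Book value $37,162.
Year 4 (final): $37,162 − $9,000 = $28,162. Book value $9,000.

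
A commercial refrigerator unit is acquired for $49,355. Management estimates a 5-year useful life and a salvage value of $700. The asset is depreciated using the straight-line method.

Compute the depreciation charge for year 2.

$9,731

Depreciable base = $49,355 − $700 = $48,655.
Annual expense = $48,655 / 5 = $9,731.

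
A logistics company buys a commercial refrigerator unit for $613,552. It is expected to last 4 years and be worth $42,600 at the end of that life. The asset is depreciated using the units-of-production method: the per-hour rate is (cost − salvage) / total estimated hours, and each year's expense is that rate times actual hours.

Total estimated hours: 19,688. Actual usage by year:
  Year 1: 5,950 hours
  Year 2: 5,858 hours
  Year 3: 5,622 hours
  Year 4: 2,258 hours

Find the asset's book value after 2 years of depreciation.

$271,120

Depreciable base = $613,552 − $42,600 = $570,952.
Rate = $570,952 / 19,688 hours = $29 per hour.
Year 1: 5,950 × $29 = $172,550. Book value $441,002.
Year 2: 5,858 × $29 = $169,882. Book value $271,120.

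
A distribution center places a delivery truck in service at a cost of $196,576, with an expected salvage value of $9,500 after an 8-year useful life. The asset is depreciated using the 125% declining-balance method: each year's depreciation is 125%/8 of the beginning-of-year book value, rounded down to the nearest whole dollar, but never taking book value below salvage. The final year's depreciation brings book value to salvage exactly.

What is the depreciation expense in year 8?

$50,347

Depreciable base = $196,576 − $9,500 = $187,076.
Year 1: ⌊$196,576 × 125%/8⌋ = $30,715. Book value $165,861.
Year 2: ⌊$165,861 × 125%/8⌋ = $25,915. Book value $139,946.
Year 3: ⌊$139,946 × 125%/8⌋ = $21,866. Book value $118,080.
Year 4: ⌊$118,080 × 125%/8⌋ = $18,450. Book value $99,630.
Year 5: ⌊$99,630 × 125%/8⌋ = $15,567. Book value $84,063.
Year 6: ⌊$84,063 × 125%/8⌋ = $13,134. Book value $70,929.
Year 7: ⌊$70,929 × 125%/8⌋ = $11,082. Book value $59,847.
Year 8 (final): $59,847 − $9,500 = $50,347. Book value $9,500.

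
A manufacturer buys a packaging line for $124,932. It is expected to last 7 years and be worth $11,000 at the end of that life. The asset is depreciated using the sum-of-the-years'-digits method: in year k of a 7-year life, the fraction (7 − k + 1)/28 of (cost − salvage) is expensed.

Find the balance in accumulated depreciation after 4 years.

Depreciable base = $124,932 − $11,000 = $113,932.
Sum of the years' digits = 7+6+5+4+3+2+1 = 28.
Year 1: $113,932 × 7/28 = $28,483. Book value $96,449.
Year 2: $113,932 × 6/28 = $24,414. Book value $72,035.
Year 3: $113,932 × 5/28 = $20,345. Book value $51,690.
Year 4: $113,932 × 4/28 = $16,276. Book value $35,414.
Accumulated through year 4 = $124,932 − $35,414 = $89,518.

$89,518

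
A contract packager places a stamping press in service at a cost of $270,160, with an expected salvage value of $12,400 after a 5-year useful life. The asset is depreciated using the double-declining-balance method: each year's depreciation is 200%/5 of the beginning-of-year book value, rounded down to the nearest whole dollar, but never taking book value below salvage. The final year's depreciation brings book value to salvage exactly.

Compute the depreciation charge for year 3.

$38,903

Depreciable base = $270,160 − $12,400 = $257,760.
Year 1: ⌊$270,160 × 200%/5⌋ = $108,064. Book value $162,096.
Year 2: ⌊$162,096 × 200%/5⌋ = $64,838. Book value $97,258.
Year 3: ⌊$97,258 × 200%/5⌋ = $38,903. Book value $58,355.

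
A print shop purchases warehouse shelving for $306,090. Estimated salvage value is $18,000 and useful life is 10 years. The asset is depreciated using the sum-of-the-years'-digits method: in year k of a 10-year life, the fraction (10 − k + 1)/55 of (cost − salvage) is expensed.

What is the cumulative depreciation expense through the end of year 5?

Depreciable base = $306,090 − $18,000 = $288,090.
Sum of the years' digits = 10+9+8+7+6+5+4+3+2+1 = 55.
Year 1: $288,090 × 10/55 = $52,380. Book value $253,710.
Year 2: $288,090 × 9/55 = $47,142. Book value $206,568.
Year 3: $288,090 × 8/55 = $41,904. Book value $164,664.
Year 4: $288,090 × 7/55 = $36,666. Book value $127,998.
Year 5: $288,090 × 6/55 = $31,428. Book value $96,570.
Accumulated through year 5 = $306,090 − $96,570 = $209,520.

$209,520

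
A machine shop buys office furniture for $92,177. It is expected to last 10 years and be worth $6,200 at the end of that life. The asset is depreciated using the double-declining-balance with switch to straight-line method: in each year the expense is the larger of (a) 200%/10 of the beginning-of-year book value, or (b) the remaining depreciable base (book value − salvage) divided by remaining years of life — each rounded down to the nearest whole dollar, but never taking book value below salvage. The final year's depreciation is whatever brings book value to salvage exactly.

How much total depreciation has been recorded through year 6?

$68,012

Depreciable base = $92,177 − $6,200 = $85,977.
Year 1: DB = ⌊$92,177 × 200%/10⌋ = $18,435; SL = ⌊$85,977/10⌋ = $8,597 → take DB $18,435. Book value $73,742.
Year 2: DB = ⌊$73,742 × 200%/10⌋ = $14,748; SL = ⌊$67,542/9⌋ = $7,504 → take DB $14,748. Book value $58,994.
Year 3: DB = ⌊$58,994 × 200%/10⌋ = $11,798; SL = ⌊$52,794/8⌋ = $6,599 → take DB $11,798. Book value $47,196.
Year 4: DB = ⌊$47,196 × 200%/10⌋ = $9,439; SL = ⌊$40,996/7⌋ = $5,856 → take DB $9,439. Book value $37,757.
Year 5: DB = ⌊$37,757 × 200%/10⌋ = $7,551; SL = ⌊$31,557/6⌋ = $5,259 → take DB $7,551. Book value $30,206.
Year 6: DB = ⌊$30,206 × 200%/10⌋ = $6,041; SL = ⌊$24,006/5⌋ = $4,801 → take DB $6,041. Book value $24,165.
Accumulated through year 6 = $92,177 − $24,165 = $68,012.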